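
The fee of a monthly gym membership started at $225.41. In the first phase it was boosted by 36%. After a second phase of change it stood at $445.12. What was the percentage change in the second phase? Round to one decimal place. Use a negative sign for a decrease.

45.2%

After the first phase: $225.41 × 1.36 = $306.5576.
Second-phase multiplier: $445.12 ÷ $306.5576 ≈ 1.45199.
That is a change of 45.2%.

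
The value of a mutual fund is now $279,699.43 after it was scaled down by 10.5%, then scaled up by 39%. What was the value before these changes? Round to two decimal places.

Undoing the 39% increase: $279,699.43 ÷ 1.39 ≈ $201222.611511.
Undoing the 10.5% decrease: $201222.611511 ÷ 0.895 ≈ $224,829.73.

$224,829.73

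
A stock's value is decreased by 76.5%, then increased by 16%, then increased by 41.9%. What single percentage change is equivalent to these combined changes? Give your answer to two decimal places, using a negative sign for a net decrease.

-61.32%

The combined multiplier is 0.235 × 1.16 × 1.419 = 0.3868194.
That corresponds to a decrease of 61.32%.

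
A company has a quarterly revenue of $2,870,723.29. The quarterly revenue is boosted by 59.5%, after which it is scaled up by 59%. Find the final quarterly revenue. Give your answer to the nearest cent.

$7,280,297.80

Each change multiplies by a factor: 1.595 × 1.59 = 2.53605.
$2,870,723.29 × 2.53605 = $7280297.7996045 ≈ $7,280,297.80.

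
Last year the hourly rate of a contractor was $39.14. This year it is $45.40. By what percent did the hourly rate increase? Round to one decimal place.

Change: $45.40 − $39.14 = $6.26.
Relative to the original: $6.26 ÷ $39.14 ≈ 16.0%.
So the hourly rate increased by 16.0%.

16.0%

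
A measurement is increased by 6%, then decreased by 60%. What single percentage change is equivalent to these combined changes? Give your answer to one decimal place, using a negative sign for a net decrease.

A 6% increase multiplies by 1.06.
Then a 60% decrease: 1.06 × 0.4 = 0.424.
Overall factor 0.424, i.e. -57.6%.

-57.6%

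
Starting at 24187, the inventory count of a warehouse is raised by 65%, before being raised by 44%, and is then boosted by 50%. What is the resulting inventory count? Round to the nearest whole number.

86202

Each change multiplies by a factor: 1.65 × 1.44 × 1.5 = 3.564.
24187 × 3.564 = 86202.468 ≈ 86202.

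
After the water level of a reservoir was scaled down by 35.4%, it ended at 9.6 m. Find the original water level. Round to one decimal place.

14.9 m

The overall multiplier applied was 0.646.
So the original water level was 9.6 ÷ 0.646 ≈ 14.9 m.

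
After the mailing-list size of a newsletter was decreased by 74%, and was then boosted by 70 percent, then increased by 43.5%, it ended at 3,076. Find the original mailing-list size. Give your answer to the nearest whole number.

4,850

Undoing the 43.5% increase: 3,076 ÷ 1.435 ≈ 2143.554007.
Undoing the 70% increase: 2143.554007 ÷ 1.7 ≈ 1260.914122.
Undoing the 74% decrease: 1260.914122 ÷ 0.26 ≈ 4,850.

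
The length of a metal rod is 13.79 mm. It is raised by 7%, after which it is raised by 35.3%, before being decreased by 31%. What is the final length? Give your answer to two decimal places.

After the 7% increase: 13.79 × 1.07 = 14.7553.
35.3% increase: 14.7553 × 1.353 = 19.9639209.
Apply the 31% decrease: 19.9639209 × 0.69 = 13.775105421 ≈ 13.78.

13.78 mm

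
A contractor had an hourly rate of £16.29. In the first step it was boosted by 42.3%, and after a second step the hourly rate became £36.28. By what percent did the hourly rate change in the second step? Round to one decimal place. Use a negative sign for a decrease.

56.5%

After the first step: £16.29 × 1.423 = £23.18067.
Second-step multiplier: £36.28 ÷ £23.18067 ≈ 1.5651.
That is a change of 56.5%.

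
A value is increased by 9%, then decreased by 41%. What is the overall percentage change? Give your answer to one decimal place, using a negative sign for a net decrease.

A 9% increase multiplies by 1.09.
Then a 41% decrease: 1.09 × 0.59 = 0.6431.
Overall factor 0.6431, i.e. -35.7%.

-35.7%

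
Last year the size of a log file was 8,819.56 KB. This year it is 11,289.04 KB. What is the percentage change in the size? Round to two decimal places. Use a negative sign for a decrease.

28.00%

Change: 11,289.04 − 8,819.56 = 2,469.48.
Relative to the original: 2,469.48 ÷ 8,819.56 ≈ 28.00%.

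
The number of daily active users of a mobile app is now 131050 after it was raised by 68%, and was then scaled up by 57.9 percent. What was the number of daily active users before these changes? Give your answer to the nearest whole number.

Undoing the 57.9% increase: 131050 ÷ 1.579 ≈ 82995.566814.
Undoing the 68% increase: 82995.566814 ÷ 1.68 ≈ 49402.

49402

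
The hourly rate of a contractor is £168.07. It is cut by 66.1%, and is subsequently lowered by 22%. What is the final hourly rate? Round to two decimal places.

£44.44

Each change multiplies by a factor: 0.339 × 0.78 = 0.26442.
£168.07 × 0.26442 = £44.4410694 ≈ £44.44.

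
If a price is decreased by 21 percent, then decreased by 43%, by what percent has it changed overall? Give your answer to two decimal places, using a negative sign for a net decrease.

A 21% decrease multiplies by 0.79.
Then a 43% decrease: 0.79 × 0.57 = 0.4503.
Overall factor 0.4503, i.e. -54.97%.

-54.97%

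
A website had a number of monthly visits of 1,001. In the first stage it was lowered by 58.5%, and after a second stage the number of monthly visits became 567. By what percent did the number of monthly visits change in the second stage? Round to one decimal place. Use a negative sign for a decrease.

After the first stage: 1,001 × 0.415 = 415.415.
Second-stage multiplier: 567 ÷ 415.415 ≈ 1.3649.
That is a change of 36.5%.

36.5%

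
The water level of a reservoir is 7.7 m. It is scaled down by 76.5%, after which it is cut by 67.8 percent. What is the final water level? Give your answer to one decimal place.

Each change multiplies by a factor: 0.235 × 0.322 = 0.07567.
7.7 × 0.07567 = 0.582659 ≈ 0.6.

0.6 m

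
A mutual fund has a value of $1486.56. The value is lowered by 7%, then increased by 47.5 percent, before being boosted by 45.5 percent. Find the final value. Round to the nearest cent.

$2967.02

7% decrease: $1486.56 × 0.93 = $1382.5008.
Apply the 47.5% increase: $1382.5008 × 1.475 = $2039.18868.
45.5% increase: $2039.18868 × 1.455 = $2967.0195294 ≈ $2967.02.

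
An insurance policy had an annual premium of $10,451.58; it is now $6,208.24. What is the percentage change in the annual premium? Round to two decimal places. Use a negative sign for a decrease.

Change: $6,208.24 − $10,451.58 = -$4,243.34.
Relative to the original: -$4,243.34 ÷ $10,451.58 ≈ -40.60%.

-40.60%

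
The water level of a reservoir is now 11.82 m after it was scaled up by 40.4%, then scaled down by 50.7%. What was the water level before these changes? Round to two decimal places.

17.08 m

Undoing the 50.7% decrease: 11.82 ÷ 0.493 ≈ 23.975659.
Undoing the 40.4% increase: 23.975659 ÷ 1.404 ≈ 17.08 m.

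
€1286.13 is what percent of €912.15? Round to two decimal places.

€1286.13 ÷ €912.15 ≈ 141.00%.

141.00%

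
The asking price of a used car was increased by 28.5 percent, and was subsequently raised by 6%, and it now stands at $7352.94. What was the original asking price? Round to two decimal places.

Undoing the 6% increase: $7352.94 ÷ 1.06 ≈ $6936.735849.
Undoing the 28.5% increase: $6936.735849 ÷ 1.285 ≈ $5398.24.

$5398.24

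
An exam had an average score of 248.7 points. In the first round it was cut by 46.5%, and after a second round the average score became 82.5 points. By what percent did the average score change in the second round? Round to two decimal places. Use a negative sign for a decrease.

-38.00%

After the first round: 248.7 × 0.535 = 133.0545.
Second-round multiplier: 82.5 ÷ 133.0545 ≈ 0.620047.
That is a change of -38.00%.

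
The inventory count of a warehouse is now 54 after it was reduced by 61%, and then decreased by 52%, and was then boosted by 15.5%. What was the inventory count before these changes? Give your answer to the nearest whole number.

250

The overall multiplier applied was 0.39 × 0.48 × 1.155 = 0.216216.
So the original inventory count was 54 ÷ 0.216216 ≈ 250.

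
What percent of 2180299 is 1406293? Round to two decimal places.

64.50%

1406293 ÷ 2180299 ≈ 64.50%.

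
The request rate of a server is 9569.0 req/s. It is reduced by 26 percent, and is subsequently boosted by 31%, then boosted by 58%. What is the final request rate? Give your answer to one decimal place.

After the 26% decrease: 9569.0 × 0.74 = 7081.06.
After the 31% increase: 7081.06 × 1.31 = 9276.1886.
58% increase: 9276.1886 × 1.58 = 14656.377988 ≈ 14656.4.

14656.4 req/s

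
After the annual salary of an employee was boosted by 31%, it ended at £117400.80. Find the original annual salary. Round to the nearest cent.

£89618.93

The overall multiplier applied was 1.31.
So the original annual salary was £117400.80 ÷ 1.31 ≈ £89618.93.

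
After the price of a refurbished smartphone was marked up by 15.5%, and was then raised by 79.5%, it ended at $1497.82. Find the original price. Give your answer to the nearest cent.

Undoing the 79.5% increase: $1497.82 ÷ 1.795 ≈ $834.440111.
Undoing the 15.5% increase: $834.440111 ÷ 1.155 ≈ $722.46.

$722.46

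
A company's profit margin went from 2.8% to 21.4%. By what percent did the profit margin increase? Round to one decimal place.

664.3%

The change is 21.4 − 2.8 = 18.6 percentage points.
Relative to the original 2.8%, that is 18.6 ÷ 2.8 ≈ 664.3%.
So the profit margin rose by 664.3%.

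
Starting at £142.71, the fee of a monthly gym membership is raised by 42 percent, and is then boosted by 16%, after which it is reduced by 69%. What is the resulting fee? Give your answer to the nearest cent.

Each change multiplies by a factor: 1.42 × 1.16 × 0.31 = 0.510632.
£142.71 × 0.510632 = £72.87229272 ≈ £72.87.

£72.87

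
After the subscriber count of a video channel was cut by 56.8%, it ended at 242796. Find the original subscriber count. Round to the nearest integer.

The overall multiplier applied was 0.432.
So the original subscriber count was 242796 ÷ 0.432 ≈ 562028.

562028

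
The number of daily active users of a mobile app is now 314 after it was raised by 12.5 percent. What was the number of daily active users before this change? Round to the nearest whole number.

The overall multiplier applied was 1.125.
So the original number of daily active users was 314 ÷ 1.125 ≈ 279.

279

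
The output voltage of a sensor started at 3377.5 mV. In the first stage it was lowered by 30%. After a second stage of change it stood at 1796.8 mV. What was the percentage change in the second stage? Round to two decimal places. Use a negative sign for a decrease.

After the first stage: 3377.5 × 0.7 = 2364.25.
Second-stage multiplier: 1796.8 ÷ 2364.25 ≈ 0.759987.
That is a change of -24.00%.

-24.00%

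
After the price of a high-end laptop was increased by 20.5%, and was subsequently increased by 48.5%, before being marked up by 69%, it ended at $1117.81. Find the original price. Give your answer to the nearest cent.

$369.63

The overall multiplier applied was 1.205 × 1.485 × 1.69 = 3.02412825.
So the original price was $1117.81 ÷ 3.02412825 ≈ $369.63.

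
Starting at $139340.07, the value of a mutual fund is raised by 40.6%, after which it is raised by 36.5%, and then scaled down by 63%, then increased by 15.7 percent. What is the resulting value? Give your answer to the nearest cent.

$114479.86

Each change multiplies by a factor: 1.406 × 1.365 × 0.37 × 1.157 = 0.8215860471.
$139340.07 × 0.8215860471 = $114479.857313937297 ≈ $114479.86.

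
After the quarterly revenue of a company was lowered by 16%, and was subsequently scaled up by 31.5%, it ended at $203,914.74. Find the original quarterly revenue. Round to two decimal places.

The overall multiplier applied was 0.84 × 1.315 = 1.1046.
So the original quarterly revenue was $203,914.74 ÷ 1.1046 ≈ $184,605.05.

$184,605.05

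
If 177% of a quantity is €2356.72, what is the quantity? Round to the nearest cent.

€1331.48

€2356.72 ÷ 1.77 ≈ €1331.48.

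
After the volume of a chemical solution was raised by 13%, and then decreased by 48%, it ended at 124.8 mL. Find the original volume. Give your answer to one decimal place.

The overall multiplier applied was 1.13 × 0.52 = 0.5876.
So the original volume was 124.8 ÷ 0.5876 ≈ 212.4 mL.

212.4 mL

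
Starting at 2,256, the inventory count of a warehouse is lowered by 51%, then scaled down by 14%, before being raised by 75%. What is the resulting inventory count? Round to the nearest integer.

1,664

After the 51% decrease: 2,256 × 0.49 = 1105.44.
After the 14% decrease: 1105.44 × 0.86 = 950.6784.
75% increase: 950.6784 × 1.75 = 1663.6872 ≈ 1,664.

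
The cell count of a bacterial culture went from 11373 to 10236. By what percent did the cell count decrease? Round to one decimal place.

10.0%

Change: 10236 − 11373 = -1137.
Relative to the original: -1137 ÷ 11373 ≈ -10.0%.
So the cell count decreased by 10.0%.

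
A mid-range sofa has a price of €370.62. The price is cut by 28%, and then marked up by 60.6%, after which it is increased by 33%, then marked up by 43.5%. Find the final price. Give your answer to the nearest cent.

Each change multiplies by a factor: 0.72 × 1.606 × 1.33 × 1.435 = 2.206894536.
€370.62 × 2.206894536 = €817.91925293232 ≈ €817.92.

€817.92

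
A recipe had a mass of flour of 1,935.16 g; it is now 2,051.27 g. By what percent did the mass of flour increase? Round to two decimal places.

6.00%

Change: 2,051.27 − 1,935.16 = 116.11.
Relative to the original: 116.11 ÷ 1,935.16 ≈ 6.00%.
So the mass of flour increased by 6.00%.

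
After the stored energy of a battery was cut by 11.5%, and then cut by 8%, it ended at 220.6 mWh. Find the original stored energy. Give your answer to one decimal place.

270.9 mWh

Undoing the 8% decrease: 220.6 ÷ 0.92 ≈ 239.782609.
Undoing the 11.5% decrease: 239.782609 ÷ 0.885 ≈ 270.9 mWh.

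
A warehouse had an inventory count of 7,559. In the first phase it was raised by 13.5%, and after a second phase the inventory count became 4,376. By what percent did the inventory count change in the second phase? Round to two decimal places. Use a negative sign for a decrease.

After the first phase: 7,559 × 1.135 = 8579.465.
Second-phase multiplier: 4,376 ÷ 8579.465 ≈ 0.510055.
That is a change of -48.99%.

-48.99%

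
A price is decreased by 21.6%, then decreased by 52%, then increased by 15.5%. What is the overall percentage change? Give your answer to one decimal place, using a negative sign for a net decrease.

A 21.6% decrease multiplies by 0.784.
Then a 52% decrease: 0.784 × 0.48 = 0.37632.
Then a 15.5% increase: 0.37632 × 1.155 = 0.4346496.
Overall factor 0.4346496, i.e. -56.5%.

-56.5%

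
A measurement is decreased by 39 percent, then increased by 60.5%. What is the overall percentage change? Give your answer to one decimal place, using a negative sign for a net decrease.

The combined multiplier is 0.61 × 1.605 = 0.97905.
That corresponds to a decrease of 2.1%.

-2.1%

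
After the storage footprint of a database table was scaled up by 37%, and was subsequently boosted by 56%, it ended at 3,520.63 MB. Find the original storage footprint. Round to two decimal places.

The overall multiplier applied was 1.37 × 1.56 = 2.1372.
So the original storage footprint was 3,520.63 ÷ 2.1372 ≈ 1,647.31 MB.

1,647.31 MB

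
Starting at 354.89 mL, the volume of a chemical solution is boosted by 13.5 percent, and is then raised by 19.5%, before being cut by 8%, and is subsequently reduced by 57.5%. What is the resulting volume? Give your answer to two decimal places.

Apply the 13.5% increase: 354.89 × 1.135 = 402.80015.
Apply the 19.5% increase: 402.80015 × 1.195 = 481.34617925.
8% decrease: 481.34617925 × 0.92 = 442.83848491.
After the 57.5% decrease: 442.83848491 × 0.425 = 188.20635608675 ≈ 188.21.

188.21 mL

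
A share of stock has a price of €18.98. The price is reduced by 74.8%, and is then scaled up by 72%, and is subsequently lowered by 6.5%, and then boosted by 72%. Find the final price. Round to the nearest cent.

€13.23

After the 74.8% decrease: €18.98 × 0.252 = €4.78296.
72% increase: €4.78296 × 1.72 = €8.2266912.
6.5% decrease: €8.2266912 × 0.935 = €7.691956272.
Apply the 72% increase: €7.691956272 × 1.72 = €13.23016478784 ≈ €13.23.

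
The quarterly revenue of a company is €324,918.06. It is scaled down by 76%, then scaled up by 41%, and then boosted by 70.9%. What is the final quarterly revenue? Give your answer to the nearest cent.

76% decrease: €324,918.06 × 0.24 = €77980.3344.
Apply the 41% increase: €77980.3344 × 1.41 = €109952.271504.
Apply the 70.9% increase: €109952.271504 × 1.709 = €187908.432000336 ≈ €187,908.43.

€187,908.43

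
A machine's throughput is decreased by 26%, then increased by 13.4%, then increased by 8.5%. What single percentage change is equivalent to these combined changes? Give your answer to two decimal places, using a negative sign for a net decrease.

-8.95%

The combined multiplier is 0.74 × 1.134 × 1.085 = 0.9104886.
That corresponds to a decrease of 8.95%.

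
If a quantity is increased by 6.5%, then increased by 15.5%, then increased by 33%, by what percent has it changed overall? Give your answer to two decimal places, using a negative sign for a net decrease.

63.60%

A 6.5% increase multiplies by 1.065.
Then a 15.5% increase: 1.065 × 1.155 = 1.230075.
Then a 33% increase: 1.230075 × 1.33 = 1.63599975.
Overall factor 1.63599975, i.e. 63.60%.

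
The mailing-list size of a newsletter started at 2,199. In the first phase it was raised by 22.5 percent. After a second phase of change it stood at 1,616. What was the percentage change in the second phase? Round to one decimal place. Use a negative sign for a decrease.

-40.0%

After the first phase: 2,199 × 1.225 = 2693.775.
Second-phase multiplier: 1,616 ÷ 2693.775 ≈ 0.5999.
That is a change of -40.0%.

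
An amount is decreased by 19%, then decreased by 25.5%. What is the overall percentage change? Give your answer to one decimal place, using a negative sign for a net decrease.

A 19% decrease multiplies by 0.81.
Then a 25.5% decrease: 0.81 × 0.745 = 0.60345.
Overall factor 0.60345, i.e. -39.7%.

-39.7%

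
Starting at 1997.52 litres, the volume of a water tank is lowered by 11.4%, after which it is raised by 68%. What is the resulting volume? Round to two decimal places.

Each change multiplies by a factor: 0.886 × 1.68 = 1.48848.
1997.52 × 1.48848 = 2973.2685696 ≈ 2973.27.

2973.27 litres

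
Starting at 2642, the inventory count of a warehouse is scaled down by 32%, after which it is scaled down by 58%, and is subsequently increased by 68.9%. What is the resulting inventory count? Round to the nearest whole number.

1274

Apply the 32% decrease: 2642 × 0.68 = 1796.56.
Apply the 58% decrease: 1796.56 × 0.42 = 754.5552.
68.9% increase: 754.5552 × 1.689 = 1274.4437328 ≈ 1274.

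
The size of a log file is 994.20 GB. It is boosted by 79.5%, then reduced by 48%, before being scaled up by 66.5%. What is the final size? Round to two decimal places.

1545.10 GB

Each change multiplies by a factor: 1.795 × 0.52 × 1.665 = 1.554111.
994.20 × 1.554111 = 1545.0971562 ≈ 1545.10.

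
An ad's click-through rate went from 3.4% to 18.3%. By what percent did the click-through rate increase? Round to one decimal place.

The change is 18.3 − 3.4 = 14.9 percentage points.
Relative to the original 3.4%, that is 14.9 ÷ 3.4 ≈ 438.2%.
So the click-through rate rose by 438.2%.

438.2%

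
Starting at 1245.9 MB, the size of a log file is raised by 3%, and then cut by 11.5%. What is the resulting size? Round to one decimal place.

1135.7 MB

After the 3% increase: 1245.9 × 1.03 = 1283.277.
After the 11.5% decrease: 1283.277 × 0.885 = 1135.700145 ≈ 1135.7.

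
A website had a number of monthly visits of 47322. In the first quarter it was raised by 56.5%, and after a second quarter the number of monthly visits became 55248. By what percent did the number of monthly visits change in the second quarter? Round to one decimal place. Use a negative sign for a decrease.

-25.4%

After the first quarter: 47322 × 1.565 = 74058.93.
Second-quarter multiplier: 55248 ÷ 74058.93 ≈ 0.746.
That is a change of -25.4%.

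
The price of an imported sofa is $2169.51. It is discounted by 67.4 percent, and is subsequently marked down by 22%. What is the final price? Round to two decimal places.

Each change multiplies by a factor: 0.326 × 0.78 = 0.25428.
$2169.51 × 0.25428 = $551.6630028 ≈ $551.66.

$551.66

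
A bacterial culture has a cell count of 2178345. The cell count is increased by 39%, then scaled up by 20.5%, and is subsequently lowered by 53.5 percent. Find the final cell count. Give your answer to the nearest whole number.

Each change multiplies by a factor: 1.39 × 1.205 × 0.465 = 0.77885175.
2178345 × 0.77885175 = 1696607.81535375 ≈ 1696608.

1696608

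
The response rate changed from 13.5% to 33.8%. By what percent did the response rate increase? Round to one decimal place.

150.4%

The change is 33.8 − 13.5 = 20.3 percentage points.
Relative to the original 13.5%, that is 20.3 ÷ 13.5 ≈ 150.4%.
So the response rate rose by 150.4%.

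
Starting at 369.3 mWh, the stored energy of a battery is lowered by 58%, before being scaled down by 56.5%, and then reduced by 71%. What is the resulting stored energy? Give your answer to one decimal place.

After the 58% decrease: 369.3 × 0.42 = 155.106.
After the 56.5% decrease: 155.106 × 0.435 = 67.47111.
After the 71% decrease: 67.47111 × 0.29 = 19.5666219 ≈ 19.6.

19.6 mWh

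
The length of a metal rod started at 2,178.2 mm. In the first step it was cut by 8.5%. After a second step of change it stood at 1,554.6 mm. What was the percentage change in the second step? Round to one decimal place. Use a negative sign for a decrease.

-22.0%

After the first step: 2,178.2 × 0.915 = 1993.053.
Second-step multiplier: 1,554.6 ÷ 1993.053 ≈ 0.78001.
That is a change of -22.0%.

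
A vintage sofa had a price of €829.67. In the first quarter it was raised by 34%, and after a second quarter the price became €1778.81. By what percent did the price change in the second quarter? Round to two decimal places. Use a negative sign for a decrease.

60.00%

After the first quarter: €829.67 × 1.34 = €1111.7578.
Second-quarter multiplier: €1778.81 ÷ €1111.7578 ≈ 1.599998.
That is a change of 60.00%.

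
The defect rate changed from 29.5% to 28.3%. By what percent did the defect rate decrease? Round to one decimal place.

The change is 28.3 − 29.5 = -1.2 percentage points.
Relative to the original 29.5%, that is -1.2 ÷ 29.5 ≈ -4.1%.
So the defect rate fell by 4.1%.

4.1%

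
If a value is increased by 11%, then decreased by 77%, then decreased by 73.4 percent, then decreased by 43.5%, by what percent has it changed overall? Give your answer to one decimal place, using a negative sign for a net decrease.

The combined multiplier is 1.11 × 0.23 × 0.266 × 0.565 = 0.038369037.
That corresponds to a decrease of 96.2%.

-96.2%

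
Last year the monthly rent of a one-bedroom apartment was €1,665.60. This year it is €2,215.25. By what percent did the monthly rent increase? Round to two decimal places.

33.00%

Change: €2,215.25 − €1,665.60 = €549.65.
Relative to the original: €549.65 ÷ €1,665.60 ≈ 33.00%.
So the monthly rent increased by 33.00%.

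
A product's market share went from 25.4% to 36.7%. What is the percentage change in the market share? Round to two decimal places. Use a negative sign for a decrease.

The change is 36.7 − 25.4 = 11.3 percentage points.
Relative to the original 25.4%, that is 11.3 ÷ 25.4 ≈ 44.49%.

44.49%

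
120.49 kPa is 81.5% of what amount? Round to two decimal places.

120.49 kPa ÷ 0.815 ≈ 147.84 kPa.

147.84 kPa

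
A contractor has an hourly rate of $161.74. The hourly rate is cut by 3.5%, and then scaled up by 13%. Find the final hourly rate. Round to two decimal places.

Each change multiplies by a factor: 0.965 × 1.13 = 1.09045.
$161.74 × 1.09045 = $176.369383 ≈ $176.37.

$176.37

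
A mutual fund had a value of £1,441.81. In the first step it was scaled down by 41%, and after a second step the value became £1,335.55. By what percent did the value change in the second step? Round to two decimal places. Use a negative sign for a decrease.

57.00%

After the first step: £1,441.81 × 0.59 = £850.6679.
Second-step multiplier: £1,335.55 ÷ £850.6679 ≈ 1.570002.
That is a change of 57.00%.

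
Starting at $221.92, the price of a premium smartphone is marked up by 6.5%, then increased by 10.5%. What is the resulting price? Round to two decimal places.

$261.16

Each change multiplies by a factor: 1.065 × 1.105 = 1.176825.
$221.92 × 1.176825 = $261.161004 ≈ $261.16.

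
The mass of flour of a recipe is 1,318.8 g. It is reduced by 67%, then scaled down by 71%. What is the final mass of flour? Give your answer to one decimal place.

Apply the 67% decrease: 1,318.8 × 0.33 = 435.204.
After the 71% decrease: 435.204 × 0.29 = 126.20916 ≈ 126.2.

126.2 g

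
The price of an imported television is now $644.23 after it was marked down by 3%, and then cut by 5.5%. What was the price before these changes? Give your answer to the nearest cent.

The overall multiplier applied was 0.97 × 0.945 = 0.91665.
So the original price was $644.23 ÷ 0.91665 ≈ $702.81.

$702.81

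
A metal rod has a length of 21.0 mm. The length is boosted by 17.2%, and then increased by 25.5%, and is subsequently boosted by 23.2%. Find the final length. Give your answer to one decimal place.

38.1 mm

17.2% increase: 21.0 × 1.172 = 24.612.
25.5% increase: 24.612 × 1.255 = 30.88806.
After the 23.2% increase: 30.88806 × 1.232 = 38.05408992 ≈ 38.1.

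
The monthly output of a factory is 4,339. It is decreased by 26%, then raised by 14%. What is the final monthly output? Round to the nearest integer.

3,660

Each change multiplies by a factor: 0.74 × 1.14 = 0.8436.
4,339 × 0.8436 = 3660.3804 ≈ 3,660.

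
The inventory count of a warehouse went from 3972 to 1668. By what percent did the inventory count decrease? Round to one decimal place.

58.0%

Change: 1668 − 3972 = -2304.
Relative to the original: -2304 ÷ 3972 ≈ -58.0%.
So the inventory count decreased by 58.0%.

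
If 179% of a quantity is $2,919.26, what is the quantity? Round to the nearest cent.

$2,919.26 ÷ 1.79 ≈ $1,630.87.

$1,630.87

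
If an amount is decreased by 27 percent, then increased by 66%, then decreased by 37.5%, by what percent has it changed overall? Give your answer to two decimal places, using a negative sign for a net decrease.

-24.26%

The combined multiplier is 0.73 × 1.66 × 0.625 = 0.757375.
That corresponds to a decrease of 24.26%.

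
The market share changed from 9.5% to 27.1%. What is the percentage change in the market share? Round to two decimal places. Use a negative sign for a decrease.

The change is 27.1 − 9.5 = 17.6 percentage points.
Relative to the original 9.5%, that is 17.6 ÷ 9.5 ≈ 185.26%.

185.26%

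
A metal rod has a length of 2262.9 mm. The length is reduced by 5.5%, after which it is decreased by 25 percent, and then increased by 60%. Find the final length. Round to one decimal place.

5.5% decrease: 2262.9 × 0.945 = 2138.4405.
Apply the 25% decrease: 2138.4405 × 0.75 = 1603.830375.
After the 60% increase: 1603.830375 × 1.6 = 2566.1286 ≈ 2566.1.

2566.1 mm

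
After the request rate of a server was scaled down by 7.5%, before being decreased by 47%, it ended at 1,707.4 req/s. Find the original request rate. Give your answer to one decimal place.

The overall multiplier applied was 0.925 × 0.53 = 0.49025.
So the original request rate was 1,707.4 ÷ 0.49025 ≈ 3,482.7 req/s.

3,482.7 req/s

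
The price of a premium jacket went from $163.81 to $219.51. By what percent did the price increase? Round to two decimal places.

34.00%

Change: $219.51 − $163.81 = $55.70.
Relative to the original: $55.70 ÷ $163.81 ≈ 34.00%.
So the price increased by 34.00%.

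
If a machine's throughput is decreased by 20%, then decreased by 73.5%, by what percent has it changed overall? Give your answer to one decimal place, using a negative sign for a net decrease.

A 20% decrease multiplies by 0.8.
Then a 73.5% decrease: 0.8 × 0.265 = 0.212.
Overall factor 0.212, i.e. -78.8%.

-78.8%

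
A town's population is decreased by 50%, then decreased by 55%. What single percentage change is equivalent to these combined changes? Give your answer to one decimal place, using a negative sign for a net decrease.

The combined multiplier is 0.5 × 0.45 = 0.225.
That corresponds to a decrease of 77.5%.

-77.5%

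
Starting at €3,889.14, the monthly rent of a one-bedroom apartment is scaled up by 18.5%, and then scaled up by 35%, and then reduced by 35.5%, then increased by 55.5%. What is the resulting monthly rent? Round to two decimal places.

€6,240.16

After the 18.5% increase: €3,889.14 × 1.185 = €4608.6309.
Apply the 35% increase: €4608.6309 × 1.35 = €6221.651715.
After the 35.5% decrease: €6221.651715 × 0.645 = €4012.965356175.
55.5% increase: €4012.965356175 × 1.555 = €6240.161128852125 ≈ €6,240.16.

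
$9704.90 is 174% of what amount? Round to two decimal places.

$5577.53

$9704.90 ÷ 1.74 ≈ $5577.53.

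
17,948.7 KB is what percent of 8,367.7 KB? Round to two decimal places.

214.50%

17,948.7 KB ÷ 8,367.7 KB ≈ 214.50%.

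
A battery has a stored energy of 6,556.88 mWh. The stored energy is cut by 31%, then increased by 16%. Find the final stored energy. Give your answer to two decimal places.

5,248.13 mWh

Each change multiplies by a factor: 0.69 × 1.16 = 0.8004.
6,556.88 × 0.8004 = 5248.126752 ≈ 5,248.13.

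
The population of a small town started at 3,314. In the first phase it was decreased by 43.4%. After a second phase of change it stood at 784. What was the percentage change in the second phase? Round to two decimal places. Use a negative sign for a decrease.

-58.20%

After the first phase: 3,314 × 0.566 = 1875.724.
Second-phase multiplier: 784 ÷ 1875.724 ≈ 0.417972.
That is a change of -58.20%.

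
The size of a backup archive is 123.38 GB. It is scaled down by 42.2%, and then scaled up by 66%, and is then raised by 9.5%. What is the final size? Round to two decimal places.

Apply the 42.2% decrease: 123.38 × 0.578 = 71.31364.
Apply the 66% increase: 71.31364 × 1.66 = 118.3806424.
After the 9.5% increase: 118.3806424 × 1.095 = 129.626803428 ≈ 129.63.

129.63 GB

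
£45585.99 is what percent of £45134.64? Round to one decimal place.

£45585.99 ÷ £45134.64 ≈ 101.0%.

101.0%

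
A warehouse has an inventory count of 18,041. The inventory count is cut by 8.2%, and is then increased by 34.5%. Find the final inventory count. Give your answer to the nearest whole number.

Each change multiplies by a factor: 0.918 × 1.345 = 1.23471.
18,041 × 1.23471 = 22275.40311 ≈ 22,275.

22,275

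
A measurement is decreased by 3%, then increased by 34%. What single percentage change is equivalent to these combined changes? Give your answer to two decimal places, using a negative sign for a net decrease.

29.98%

A 3% decrease multiplies by 0.97.
Then a 34% increase: 0.97 × 1.34 = 1.2998.
Overall factor 1.2998, i.e. 29.98%.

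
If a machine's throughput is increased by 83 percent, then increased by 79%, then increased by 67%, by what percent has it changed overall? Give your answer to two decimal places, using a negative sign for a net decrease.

An 83% increase multiplies by 1.83.
Then a 79% increase: 1.83 × 1.79 = 3.2757.
Then a 67% increase: 3.2757 × 1.67 = 5.470419.
Overall factor 5.470419, i.e. 447.04%.

447.04%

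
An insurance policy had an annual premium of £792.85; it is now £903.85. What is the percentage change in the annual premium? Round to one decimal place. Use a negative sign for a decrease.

Change: £903.85 − £792.85 = £111.00.
Relative to the original: £111.00 ÷ £792.85 ≈ 14.0%.

14.0%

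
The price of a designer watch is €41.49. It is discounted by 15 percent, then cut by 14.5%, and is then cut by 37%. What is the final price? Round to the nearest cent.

€19.00

Each change multiplies by a factor: 0.85 × 0.855 × 0.63 = 0.4578525.
€41.49 × 0.4578525 = €18.996300225 ≈ €19.00.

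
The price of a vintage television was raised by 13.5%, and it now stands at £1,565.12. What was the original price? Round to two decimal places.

£1,378.96

The overall multiplier applied was 1.135.
So the original price was £1,565.12 ÷ 1.135 ≈ £1,378.96.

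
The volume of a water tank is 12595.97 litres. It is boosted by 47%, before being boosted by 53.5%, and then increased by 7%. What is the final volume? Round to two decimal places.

30411.73 litres

Each change multiplies by a factor: 1.47 × 1.535 × 1.07 = 2.4144015.
12595.97 × 2.4144015 = 30411.728861955 ≈ 30411.73.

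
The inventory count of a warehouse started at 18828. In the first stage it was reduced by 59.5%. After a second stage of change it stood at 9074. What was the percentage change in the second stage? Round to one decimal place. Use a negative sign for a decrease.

19.0%

After the first stage: 18828 × 0.405 = 7625.34.
Second-stage multiplier: 9074 ÷ 7625.34 ≈ 1.18998.
That is a change of 19.0%.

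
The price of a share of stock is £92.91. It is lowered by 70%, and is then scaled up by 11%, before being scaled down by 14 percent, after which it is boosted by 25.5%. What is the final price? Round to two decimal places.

£33.39

Each change multiplies by a factor: 0.3 × 1.11 × 0.86 × 1.255 = 0.3594069.
£92.91 × 0.3594069 = £33.392495079 ≈ £33.39.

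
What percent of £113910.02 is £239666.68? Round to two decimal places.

£239666.68 ÷ £113910.02 ≈ 210.40%.

210.40%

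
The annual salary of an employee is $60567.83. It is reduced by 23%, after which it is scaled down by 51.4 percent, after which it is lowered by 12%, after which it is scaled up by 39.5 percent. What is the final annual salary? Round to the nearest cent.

Each change multiplies by a factor: 0.77 × 0.486 × 0.88 × 1.395 = 0.459392472.
$60567.83 × 0.459392472 = $27824.40514737576 ≈ $27824.41.

$27824.41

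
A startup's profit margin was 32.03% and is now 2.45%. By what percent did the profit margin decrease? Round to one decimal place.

The change is 2.45 − 32.03 = -29.58 percentage points.
Relative to the original 32.03%, that is -29.58 ÷ 32.03 ≈ -92.4%.
So the profit margin fell by 92.4%.

92.4%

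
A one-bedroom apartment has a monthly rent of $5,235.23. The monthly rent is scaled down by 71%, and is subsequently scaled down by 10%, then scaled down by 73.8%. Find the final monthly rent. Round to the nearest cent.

$358.00

After the 71% decrease: $5,235.23 × 0.29 = $1518.2167.
Apply the 10% decrease: $1518.2167 × 0.9 = $1366.39503.
Apply the 73.8% decrease: $1366.39503 × 0.262 = $357.99549786 ≈ $358.00.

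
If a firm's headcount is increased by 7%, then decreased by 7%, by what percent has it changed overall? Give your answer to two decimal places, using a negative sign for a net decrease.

-0.49%

A 7% increase multiplies by 1.07.
Then a 7% decrease: 1.07 × 0.93 = 0.9951.
Overall factor 0.9951, i.e. -0.49%.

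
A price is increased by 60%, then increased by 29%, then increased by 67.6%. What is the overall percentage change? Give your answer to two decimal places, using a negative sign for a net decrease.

A 60% increase multiplies by 1.6.
Then a 29% increase: 1.6 × 1.29 = 2.064.
Then a 67.6% increase: 2.064 × 1.676 = 3.459264.
Overall factor 3.459264, i.e. 245.93%.

245.93%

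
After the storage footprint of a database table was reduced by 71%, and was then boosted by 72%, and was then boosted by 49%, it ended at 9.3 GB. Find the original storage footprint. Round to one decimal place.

12.5 GB

The overall multiplier applied was 0.29 × 1.72 × 1.49 = 0.743212.
So the original storage footprint was 9.3 ÷ 0.743212 ≈ 12.5 GB.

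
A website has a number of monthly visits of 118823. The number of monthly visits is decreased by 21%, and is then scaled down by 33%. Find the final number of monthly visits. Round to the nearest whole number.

After the 21% decrease: 118823 × 0.79 = 93870.17.
33% decrease: 93870.17 × 0.67 = 62893.0139 ≈ 62893.

62893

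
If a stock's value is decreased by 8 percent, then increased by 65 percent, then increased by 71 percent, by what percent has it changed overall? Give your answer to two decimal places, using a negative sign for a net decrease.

159.58%

The combined multiplier is 0.92 × 1.65 × 1.71 = 2.59578.
That corresponds to an increase of 159.58%.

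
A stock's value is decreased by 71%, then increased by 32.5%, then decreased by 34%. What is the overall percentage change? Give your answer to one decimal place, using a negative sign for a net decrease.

A 71% decrease multiplies by 0.29.
Then a 32.5% increase: 0.29 × 1.325 = 0.38425.
Then a 34% decrease: 0.38425 × 0.66 = 0.253605.
Overall factor 0.253605, i.e. -74.6%.

-74.6%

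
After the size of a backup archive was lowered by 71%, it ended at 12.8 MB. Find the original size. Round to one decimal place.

The overall multiplier applied was 0.29.
So the original size was 12.8 ÷ 0.29 ≈ 44.1 MB.

44.1 MB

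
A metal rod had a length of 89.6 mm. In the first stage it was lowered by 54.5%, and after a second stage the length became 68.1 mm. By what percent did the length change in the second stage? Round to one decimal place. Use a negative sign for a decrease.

67.0%

After the first stage: 89.6 × 0.455 = 40.768.
Second-stage multiplier: 68.1 ÷ 40.768 ≈ 1.67043.
That is a change of 67.0%.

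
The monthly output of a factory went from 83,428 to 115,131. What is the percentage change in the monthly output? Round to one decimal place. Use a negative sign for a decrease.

38.0%

Change: 115,131 − 83,428 = 31,703.
Relative to the original: 31,703 ÷ 83,428 ≈ 38.0%.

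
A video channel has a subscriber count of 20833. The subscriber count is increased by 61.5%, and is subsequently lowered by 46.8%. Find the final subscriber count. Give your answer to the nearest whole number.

Apply the 61.5% increase: 20833 × 1.615 = 33645.295.
46.8% decrease: 33645.295 × 0.532 = 17899.29694 ≈ 17899.

17899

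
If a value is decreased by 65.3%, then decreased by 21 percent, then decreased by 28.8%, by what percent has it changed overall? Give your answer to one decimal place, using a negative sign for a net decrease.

-80.5%

A 65.3% decrease multiplies by 0.347.
Then a 21% decrease: 0.347 × 0.79 = 0.27413.
Then a 28.8% decrease: 0.27413 × 0.712 = 0.19518056.
Overall factor 0.19518056, i.e. -80.5%.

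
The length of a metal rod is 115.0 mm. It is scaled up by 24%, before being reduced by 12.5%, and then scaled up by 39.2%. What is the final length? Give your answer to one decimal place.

24% increase: 115.0 × 1.24 = 142.6.
After the 12.5% decrease: 142.6 × 0.875 = 124.775.
Apply the 39.2% increase: 124.775 × 1.392 = 173.6868 ≈ 173.7.

173.7 mm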